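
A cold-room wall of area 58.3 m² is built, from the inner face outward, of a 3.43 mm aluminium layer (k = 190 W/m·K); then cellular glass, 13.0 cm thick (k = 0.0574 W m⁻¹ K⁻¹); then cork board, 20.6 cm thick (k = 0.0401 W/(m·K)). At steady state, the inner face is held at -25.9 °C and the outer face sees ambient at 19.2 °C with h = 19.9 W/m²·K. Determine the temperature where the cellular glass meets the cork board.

T = -12.2 °C

Treat each layer as a resistance in series:
  R_aluminium = L/(kA) = 0.00343/(190·58.3) = 3.097×10^-7 K/W
  R_cellular glass = L/(kA) = 0.130/(0.0574·58.3) = 0.03885 K/W
  R_cork board = L/(kA) = 0.206/(0.0401·58.3) = 0.08812 K/W
  R_conv,out = 1/(hA) = 1/(19.9·58.3) = 8.619×10^-4 K/W
ΣR = 3.097×10^-7 + 0.03885 + 0.08812 + 8.619×10^-4 = 0.1278 K/W
Q = ΔT/ΣR = (-25.9 °C − 19.2 °C)/0.1278 = -352.9 W
From the inner boundary to the cellular glass/cork board interface, ΣR_partial = 0.03885 K/W.
T_interface = T_in − Q·ΣR_partial = -25.9 °C − (-352.9)(0.03885) = -12.2 °C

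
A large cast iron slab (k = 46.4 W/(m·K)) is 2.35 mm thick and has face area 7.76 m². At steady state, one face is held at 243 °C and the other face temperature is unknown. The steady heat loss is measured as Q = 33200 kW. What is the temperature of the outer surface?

T_out = 26.3 °C

Series resistances:
  R_cast iron = L/(kA) = 0.00235/(46.4·7.76) = 6.527×10^-6 K/W
ΣR = 6.527×10^-6 K/W
ΔT = Q·ΣR = 3.32×10^7 × 6.527×10^-6 = 216.7 K
Heat flows outward, so T_out = T_in − ΔT = 243 − 216.7 = 26.3 °C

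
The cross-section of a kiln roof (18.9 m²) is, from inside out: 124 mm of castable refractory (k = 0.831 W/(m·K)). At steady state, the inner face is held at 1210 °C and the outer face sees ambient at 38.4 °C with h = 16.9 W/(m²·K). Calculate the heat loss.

Series thermal resistances, inner to outer:
  R_castable refractory = L/(kA) = 0.124/(0.831·18.9) = 0.007895 K/W
  R_conv,out = 1/(hA) = 1/(16.9·18.9) = 0.003131 K/W
ΣR = 0.007895 + 0.003131 = 0.01103 K/W
Q = ΔT/ΣR = (1210 °C − 38.4 °C)/0.01103 = 1.06×10^5 W

Q = 1.06×10^5 W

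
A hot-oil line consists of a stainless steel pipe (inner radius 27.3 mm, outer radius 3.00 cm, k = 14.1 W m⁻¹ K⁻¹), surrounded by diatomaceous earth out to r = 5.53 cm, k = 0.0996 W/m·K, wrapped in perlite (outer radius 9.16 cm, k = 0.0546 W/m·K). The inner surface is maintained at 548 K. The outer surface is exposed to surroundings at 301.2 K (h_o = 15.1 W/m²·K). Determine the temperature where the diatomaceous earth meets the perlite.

Resistance network (inner→outer):
  R'_stainless steel = ln(0.0300/0.0273)/(2πk) = 0.09431/(2π·14.1) = 0.001065 m·K/W
  R'_diatomaceous earth = ln(0.0553/0.0300)/(2πk) = 0.6116/(2π·0.0996) = 0.9773 m·K/W
  R'_perlite = ln(0.0916/0.0553)/(2πk) = 0.5047/(2π·0.0546) = 1.471 m·K/W
  R'_conv,out = 1/(2πr h) = 1/(2π·0.0916·15.1) = 0.1151 m·K/W
ΣR = 0.001065 + 0.9773 + 1.471 + 0.1151 = 2.564 m·K/W
Q' = ΔT/ΣR = (548 K − 301.2 K)/2.564 = 96.26 W/m
From the inner boundary to the diatomaceous earth/perlite interface, ΣR_partial = 0.9784 m·K/W.
T_interface = T_in − Q'·ΣR_partial = 548 K − (96.26)(0.9784) = 454 K

T = 454 K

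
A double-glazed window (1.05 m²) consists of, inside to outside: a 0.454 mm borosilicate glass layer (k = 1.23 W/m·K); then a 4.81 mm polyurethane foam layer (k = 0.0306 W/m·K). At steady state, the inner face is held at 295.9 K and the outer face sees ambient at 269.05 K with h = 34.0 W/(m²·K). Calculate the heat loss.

Series thermal resistances, inner to outer:
  R_borosilicate glass = L/(kA) = 4.54×10^-4/(1.23·1.05) = 3.515×10^-4 K/W
  R_polyurethane foam = L/(kA) = 0.00481/(0.0306·1.05) = 0.1497 K/W
  R_conv,out = 1/(hA) = 1/(34.0·1.05) = 0.02801 K/W
ΣR = 3.515×10^-4 + 0.1497 + 0.02801 = 0.1781 K/W
Q = ΔT/ΣR = (295.9 K − 269.05 K)/0.1781 = 151 W

Q = 151 W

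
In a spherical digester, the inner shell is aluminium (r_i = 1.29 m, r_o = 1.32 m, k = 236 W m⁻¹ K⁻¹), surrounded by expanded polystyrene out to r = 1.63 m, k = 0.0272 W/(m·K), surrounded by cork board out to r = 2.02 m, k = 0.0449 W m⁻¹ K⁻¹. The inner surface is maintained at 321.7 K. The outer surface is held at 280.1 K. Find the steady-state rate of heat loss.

Series thermal resistances, inner to outer:
  R_aluminium = (1/1.29 − 1/1.32)/(4πk) = 0.01762/(4π·236) = 5.941×10^-6 K/W
  R_expanded polystyrene = (1/1.32 − 1/1.63)/(4πk) = 0.1441/(4π·0.0272) = 0.4215 K/W
  R_cork board = (1/1.63 − 1/2.02)/(4πk) = 0.1184/(4π·0.0449) = 0.2099 K/W
ΣR = 5.941×10^-6 + 0.4215 + 0.2099 = 0.6314 K/W
Q = ΔT/ΣR = (321.7 K − 280.1 K)/0.6314 = 65.9 W

Q = 65.9 W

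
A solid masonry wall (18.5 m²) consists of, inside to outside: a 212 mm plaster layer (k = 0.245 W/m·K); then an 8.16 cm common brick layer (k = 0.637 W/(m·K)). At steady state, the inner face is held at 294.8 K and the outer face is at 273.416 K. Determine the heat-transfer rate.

Q = 398 W

Treat each layer as a resistance in series:
  R_plaster = L/(kA) = 0.212/(0.245·18.5) = 0.04677 K/W
  R_common brick = L/(kA) = 0.0816/(0.637·18.5) = 0.006924 K/W
ΣR = 0.04677 + 0.006924 = 0.05369 K/W
Q = ΔT/ΣR = (294.8 K − 273.416 K)/0.05369 = 398 W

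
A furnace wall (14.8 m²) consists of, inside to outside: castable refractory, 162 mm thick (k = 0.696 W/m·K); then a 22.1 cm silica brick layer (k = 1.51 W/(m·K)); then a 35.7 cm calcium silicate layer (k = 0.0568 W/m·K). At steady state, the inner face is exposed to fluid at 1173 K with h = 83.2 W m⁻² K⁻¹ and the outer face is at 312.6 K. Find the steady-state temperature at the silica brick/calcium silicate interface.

T = 1123 K

Resistance network (inner→outer):
  R_conv,in = 1/(hA) = 1/(83.2·14.8) = 8.121×10^-4 K/W
  R_castable refractory = L/(kA) = 0.162/(0.696·14.8) = 0.01573 K/W
  R_silica brick = L/(kA) = 0.221/(1.51·14.8) = 0.009889 K/W
  R_calcium silicate = L/(kA) = 0.357/(0.0568·14.8) = 0.4247 K/W
ΣR = 8.121×10^-4 + 0.01573 + 0.009889 + 0.4247 = 0.4511 K/W
Q = ΔT/ΣR = (1173 K − 312.6 K)/0.4511 = 1907 W
From the inner boundary to the silica brick/calcium silicate interface, ΣR_partial = 0.02643 K/W.
T_interface = T_in − Q·ΣR_partial = 1173 K − (1907)(0.02643) = 1123 K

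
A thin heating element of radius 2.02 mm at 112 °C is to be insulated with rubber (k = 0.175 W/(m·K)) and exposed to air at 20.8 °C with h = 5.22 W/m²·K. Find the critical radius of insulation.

r_cr = 3.35 cm

For a cylinder, r_cr = k_ins/h = 0.175/5.22 = 0.0335 m = 3.35 cm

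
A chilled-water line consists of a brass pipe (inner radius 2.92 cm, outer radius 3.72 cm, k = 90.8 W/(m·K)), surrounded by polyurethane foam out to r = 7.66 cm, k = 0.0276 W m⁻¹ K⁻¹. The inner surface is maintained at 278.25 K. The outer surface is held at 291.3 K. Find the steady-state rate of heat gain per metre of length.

Q' = 3.13 W/m

Treat each layer as a resistance in series:
  R'_brass = ln(0.0372/0.0292)/(2πk) = 0.2421/(2π·90.8) = 4.244×10^-4 m·K/W
  R'_polyurethane foam = ln(0.0766/0.0372)/(2πk) = 0.7223/(2π·0.0276) = 4.165 m·K/W
ΣR = 4.244×10^-4 + 4.165 = 4.165 m·K/W
Q' = ΔT/ΣR = (278.25 K − 291.3 K)/4.165 = -3.13 W/m
(Negative Q' ⇒ heat flows inward; heat gain = 3.13 W/m.)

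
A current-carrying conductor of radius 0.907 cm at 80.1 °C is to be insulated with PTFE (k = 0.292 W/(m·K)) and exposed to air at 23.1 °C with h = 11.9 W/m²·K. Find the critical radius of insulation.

For a cylinder, r_cr = k_ins/h = 0.292/11.9 = 0.0245 m = 2.45 cm

r_cr = 2.45 cm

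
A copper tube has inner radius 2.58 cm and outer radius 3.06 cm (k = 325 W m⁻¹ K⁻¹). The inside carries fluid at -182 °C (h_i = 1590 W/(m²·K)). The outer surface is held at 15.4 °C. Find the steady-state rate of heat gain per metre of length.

Q' = 49800 W/m

Resistance network (inner→outer):
  R'_conv,in = 1/(2πr h) = 1/(2π·0.0258·1590) = 0.003880 m·K/W
  R'_copper = ln(0.0306/0.0258)/(2πk) = 0.1706/(2π·325) = 8.356×10^-5 m·K/W
ΣR = 0.003880 + 8.356×10^-5 = 0.003964 m·K/W
Q' = ΔT/ΣR = (-182 °C − 15.4 °C)/0.003964 = -49800 W/m
(Negative Q' ⇒ heat flows inward; heat gain = 49800 W/m.)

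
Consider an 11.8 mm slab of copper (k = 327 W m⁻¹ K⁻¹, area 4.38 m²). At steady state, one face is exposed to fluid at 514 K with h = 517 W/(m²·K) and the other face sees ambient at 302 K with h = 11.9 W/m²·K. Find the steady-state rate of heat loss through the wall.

Treat each layer as a resistance in series:
  R_conv,in = 1/(hA) = 1/(517·4.38) = 4.416×10^-4 K/W
  R_copper = L/(kA) = 0.0118/(327·4.38) = 8.239×10^-6 K/W
  R_conv,out = 1/(hA) = 1/(11.9·4.38) = 0.01919 K/W
ΣR = 4.416×10^-4 + 8.239×10^-6 + 0.01919 = 0.01964 K/W
Q = ΔT/ΣR = (514 K − 302 K)/0.01964 = 10800 W

Q = 10.8 kW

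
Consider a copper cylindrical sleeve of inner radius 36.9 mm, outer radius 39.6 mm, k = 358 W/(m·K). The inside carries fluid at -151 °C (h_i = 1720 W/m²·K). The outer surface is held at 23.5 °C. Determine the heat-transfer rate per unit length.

Series thermal resistances, inner to outer:
  R'_conv,in = 1/(2πr h) = 1/(2π·0.0369·1720) = 0.002508 m·K/W
  R'_copper = ln(0.0396/0.0369)/(2πk) = 0.07062/(2π·358) = 3.139×10^-5 m·K/W
ΣR = 0.002508 + 3.139×10^-5 = 0.002539 m·K/W
Q' = ΔT/ΣR = (-151 °C − 23.5 °C)/0.002539 = -68700 W/m
(Negative Q' ⇒ heat flows inward; heat gain = 68700 W/m.)

Q' = 68700 W/m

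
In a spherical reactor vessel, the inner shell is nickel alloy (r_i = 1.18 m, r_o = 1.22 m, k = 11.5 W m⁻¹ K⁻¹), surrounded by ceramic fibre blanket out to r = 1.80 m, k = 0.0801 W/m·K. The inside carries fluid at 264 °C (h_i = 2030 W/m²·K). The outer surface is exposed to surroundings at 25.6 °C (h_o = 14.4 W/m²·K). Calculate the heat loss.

Q = 902 W

Treat each layer as a resistance in series:
  R_conv,in = 1/(4πr²h) = 1/(4π·1.18²·2030) = 2.815×10^-5 K/W
  R_nickel alloy = (1/1.18 − 1/1.22)/(4πk) = 0.02779/(4π·11.5) = 1.923×10^-4 K/W
  R_ceramic fibre blanket = (1/1.22 − 1/1.80)/(4πk) = 0.2641/(4π·0.0801) = 0.2624 K/W
  R_conv,out = 1/(4πr²h) = 1/(4π·1.80²·14.4) = 0.001706 K/W
ΣR = 2.815×10^-5 + 1.923×10^-4 + 0.2624 + 0.001706 = 0.2643 K/W
Q = ΔT/ΣR = (264 °C − 25.6 °C)/0.2643 = 902 W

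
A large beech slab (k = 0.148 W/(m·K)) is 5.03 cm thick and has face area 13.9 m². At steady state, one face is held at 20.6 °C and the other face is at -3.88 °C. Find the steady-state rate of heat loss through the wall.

Q = 1000 W

Q = kA·ΔT/L = 0.148 × 13.9 × |20.6 °C − -3.88 °C| / 0.0503 = 1000 W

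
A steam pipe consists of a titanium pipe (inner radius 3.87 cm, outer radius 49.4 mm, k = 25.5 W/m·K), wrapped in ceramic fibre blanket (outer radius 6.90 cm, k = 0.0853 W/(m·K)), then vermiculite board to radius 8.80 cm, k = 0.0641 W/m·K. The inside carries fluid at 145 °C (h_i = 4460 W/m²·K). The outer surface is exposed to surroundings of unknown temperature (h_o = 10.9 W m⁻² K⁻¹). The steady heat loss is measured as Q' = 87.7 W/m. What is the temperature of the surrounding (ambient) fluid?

T_out = 22.6 °C

Sum the resistances:
  R'_conv,in = 1/(2πr h) = 1/(2π·0.0387·4460) = 9.221×10^-4 m·K/W
  R'_titanium = ln(0.0494/0.0387)/(2πk) = 0.2441/(2π·25.5) = 0.001524 m·K/W
  R'_ceramic fibre blanket = ln(0.0690/0.0494)/(2πk) = 0.3342/(2π·0.0853) = 0.6235 m·K/W
  R'_vermiculite board = ln(0.0880/0.0690)/(2πk) = 0.2432/(2π·0.0641) = 0.6039 m·K/W
  R'_conv,out = 1/(2πr h) = 1/(2π·0.0880·10.9) = 0.1659 m·K/W
ΣR = 1.396 m·K/W
ΔT = Q'·ΣR = 87.7 × 1.396 = 122.4 K
Heat flows outward, so T_out = T_in − ΔT = 145 − 122.4 = 22.6 °C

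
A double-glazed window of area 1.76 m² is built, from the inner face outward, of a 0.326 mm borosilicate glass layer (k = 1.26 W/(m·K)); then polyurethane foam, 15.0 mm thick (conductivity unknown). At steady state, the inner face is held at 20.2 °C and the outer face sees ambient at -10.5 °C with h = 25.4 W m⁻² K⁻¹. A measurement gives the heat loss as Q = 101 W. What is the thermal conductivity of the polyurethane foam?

ΣR = ΔT/Q = |20.2 − -10.5|/101 = 0.3040 K/W
Known resistances:
  R_borosilicate glass = L/(kA) = 3.26×10^-4/(1.26·1.76) = 1.470×10^-4 K/W
  R_conv,out = 1/(hA) = 1/(25.4·1.76) = 0.02237 K/W
R_polyurethane foam = ΣR − ΣR_known = 0.3040 − 0.02252 = 0.2815 K/W
L/(kA) = 0.2815 ⇒ k = 0.0150/(0.2815·1.76) = 0.0303 W/m·K

k = 0.0303 W/m·K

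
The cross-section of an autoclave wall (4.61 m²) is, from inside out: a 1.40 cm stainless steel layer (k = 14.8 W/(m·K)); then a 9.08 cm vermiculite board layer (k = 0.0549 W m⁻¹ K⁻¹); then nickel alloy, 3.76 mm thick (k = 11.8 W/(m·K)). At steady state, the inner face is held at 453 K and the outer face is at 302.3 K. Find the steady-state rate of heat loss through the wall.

Q = 420 W

Series thermal resistances, inner to outer:
  R_stainless steel = L/(kA) = 0.0140/(14.8·4.61) = 2.052×10^-4 K/W
  R_vermiculite board = L/(kA) = 0.0908/(0.0549·4.61) = 0.3588 K/W
  R_nickel alloy = L/(kA) = 0.00376/(11.8·4.61) = 6.912×10^-5 K/W
ΣR = 2.052×10^-4 + 0.3588 + 6.912×10^-5 = 0.3591 K/W
Q = ΔT/ΣR = (453 K − 302.3 K)/0.3591 = 420 W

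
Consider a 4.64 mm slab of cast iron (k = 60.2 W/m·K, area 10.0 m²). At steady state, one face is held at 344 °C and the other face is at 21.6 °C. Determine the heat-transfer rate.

Q = kA·ΔT/L = 60.2 × 10.0 × |344 °C − 21.6 °C| / 0.00464 = 4.18×10^7 W

Q = 41800 kW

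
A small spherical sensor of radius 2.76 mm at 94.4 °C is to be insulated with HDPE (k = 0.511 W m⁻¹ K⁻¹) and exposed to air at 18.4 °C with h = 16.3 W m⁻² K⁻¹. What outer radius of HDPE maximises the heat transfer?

r_cr = 6.27 cm

For a sphere, r_cr = 2k_ins/h = 2·0.511/16.3 = 0.0627 m = 6.27 cm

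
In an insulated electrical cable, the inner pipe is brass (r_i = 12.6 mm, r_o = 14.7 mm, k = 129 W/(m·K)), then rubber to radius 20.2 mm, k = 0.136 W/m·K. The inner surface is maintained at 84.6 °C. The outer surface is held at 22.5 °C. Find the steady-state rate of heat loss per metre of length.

Series thermal resistances, inner to outer:
  R'_brass = ln(0.0147/0.0126)/(2πk) = 0.1542/(2π·129) = 1.902×10^-4 m·K/W
  R'_rubber = ln(0.0202/0.0147)/(2πk) = 0.3178/(2π·0.136) = 0.3719 m·K/W
ΣR = 1.902×10^-4 + 0.3719 = 0.3721 m·K/W
Q' = ΔT/ΣR = (84.6 °C − 22.5 °C)/0.3721 = 167 W/m

Q' = 167 W/m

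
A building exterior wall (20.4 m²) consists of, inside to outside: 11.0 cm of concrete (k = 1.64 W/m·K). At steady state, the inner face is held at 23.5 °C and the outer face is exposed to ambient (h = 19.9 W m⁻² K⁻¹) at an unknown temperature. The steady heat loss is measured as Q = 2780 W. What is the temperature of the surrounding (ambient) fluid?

Series resistances:
  R_concrete = L/(kA) = 0.110/(1.64·20.4) = 0.003288 K/W
  R_conv,out = 1/(hA) = 1/(19.9·20.4) = 0.002463 K/W
ΣR = 0.005751 K/W
ΔT = Q·ΣR = 2780 × 0.005751 = 15.99 K
Heat flows outward, so T_out = T_in − ΔT = 23.5 − 15.99 = 7.51 °C

T_out = 7.51 °C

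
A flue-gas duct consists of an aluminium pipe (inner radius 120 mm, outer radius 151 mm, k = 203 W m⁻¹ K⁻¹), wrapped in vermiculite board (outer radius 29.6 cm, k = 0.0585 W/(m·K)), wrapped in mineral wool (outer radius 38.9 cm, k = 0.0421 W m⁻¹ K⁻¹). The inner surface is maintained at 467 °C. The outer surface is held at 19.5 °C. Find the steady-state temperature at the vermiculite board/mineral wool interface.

T = 181 °C

Treat each layer as a resistance in series:
  R'_aluminium = ln(0.151/0.120)/(2πk) = 0.2298/(2π·203) = 1.802×10^-4 m·K/W
  R'_vermiculite board = ln(0.296/0.151)/(2πk) = 0.6731/(2π·0.0585) = 1.831 m·K/W
  R'_mineral wool = ln(0.389/0.296)/(2πk) = 0.2732/(2π·0.0421) = 1.033 m·K/W
ΣR = 1.802×10^-4 + 1.831 + 1.033 = 2.864 m·K/W
Q' = ΔT/ΣR = (467 °C − 19.5 °C)/2.864 = 156.2 W/m
From the inner boundary to the vermiculite board/mineral wool interface, ΣR_partial = 1.831 m·K/W.
T_interface = T_in − Q'·ΣR_partial = 467 °C − (156.2)(1.831) = 181 °C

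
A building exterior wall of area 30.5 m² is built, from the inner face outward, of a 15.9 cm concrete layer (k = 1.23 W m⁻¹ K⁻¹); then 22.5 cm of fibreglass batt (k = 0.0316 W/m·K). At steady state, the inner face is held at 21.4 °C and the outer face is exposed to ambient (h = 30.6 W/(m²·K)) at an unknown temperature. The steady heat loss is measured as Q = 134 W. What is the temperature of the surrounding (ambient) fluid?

T_out = -10.6 °C

Series resistances:
  R_concrete = L/(kA) = 0.159/(1.23·30.5) = 0.004238 K/W
  R_fibreglass batt = L/(kA) = 0.225/(0.0316·30.5) = 0.2335 K/W
  R_conv,out = 1/(hA) = 1/(30.6·30.5) = 0.001071 K/W
ΣR = 0.2388 K/W
ΔT = Q·ΣR = 134 × 0.2388 = 32.00 K
Heat flows outward, so T_out = T_in − ΔT = 21.4 − 32.00 = -10.6 °C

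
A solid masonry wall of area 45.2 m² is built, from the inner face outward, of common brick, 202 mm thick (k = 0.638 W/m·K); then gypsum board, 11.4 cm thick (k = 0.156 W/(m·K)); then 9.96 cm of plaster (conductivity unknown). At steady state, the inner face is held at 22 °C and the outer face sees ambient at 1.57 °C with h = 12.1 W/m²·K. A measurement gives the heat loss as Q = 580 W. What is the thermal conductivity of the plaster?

ΣR = ΔT/Q = |22 − 1.57|/580 = 0.03522 K/W
Known resistances:
  R_common brick = L/(kA) = 0.202/(0.638·45.2) = 0.007005 K/W
  R_gypsum board = L/(kA) = 0.114/(0.156·45.2) = 0.01617 K/W
  R_conv,out = 1/(hA) = 1/(12.1·45.2) = 0.001828 K/W
R_plaster = ΣR − ΣR_known = 0.03522 − 0.02500 = 0.01022 K/W
L/(kA) = 0.01022 ⇒ k = 0.0996/(0.01022·45.2) = 0.216 W/m·K

k = 0.216 W/m·K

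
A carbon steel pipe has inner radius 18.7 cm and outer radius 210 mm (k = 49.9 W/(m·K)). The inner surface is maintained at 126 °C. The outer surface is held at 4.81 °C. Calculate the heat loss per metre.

Q' = 328 kW/m

Q' = 2πk·ΔT/ln(r₂/r₁) = 2π × 49.9 × 121.19 / ln(0.210/0.187) = 3.28×10^5 W/m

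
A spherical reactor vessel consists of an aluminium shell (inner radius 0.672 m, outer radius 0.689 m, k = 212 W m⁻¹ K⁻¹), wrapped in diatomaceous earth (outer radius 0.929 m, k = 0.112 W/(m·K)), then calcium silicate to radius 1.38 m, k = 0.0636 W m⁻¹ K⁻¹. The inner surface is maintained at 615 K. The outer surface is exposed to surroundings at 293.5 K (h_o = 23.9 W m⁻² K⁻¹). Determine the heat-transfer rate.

Q = 454 W

Series thermal resistances, inner to outer:
  R_aluminium = (1/0.672 − 1/0.689)/(4πk) = 0.03672/(4π·212) = 1.378×10^-5 K/W
  R_diatomaceous earth = (1/0.689 − 1/0.929)/(4πk) = 0.3750/(4π·0.112) = 0.2664 K/W
  R_calcium silicate = (1/0.929 − 1/1.38)/(4πk) = 0.3518/(4π·0.0636) = 0.4402 K/W
  R_conv,out = 1/(4πr²h) = 1/(4π·1.38²·23.9) = 0.001748 K/W
ΣR = 1.378×10^-5 + 0.2664 + 0.4402 + 0.001748 = 0.7084 K/W
Q = ΔT/ΣR = (615 K − 293.5 K)/0.7084 = 454 W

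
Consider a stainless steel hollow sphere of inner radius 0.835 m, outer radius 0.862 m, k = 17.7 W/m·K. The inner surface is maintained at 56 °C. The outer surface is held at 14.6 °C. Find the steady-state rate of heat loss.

Q = 4πk·ΔT/(1/r₁ − 1/r₂) = 4π × 17.7 × 41.4 / (1/0.835 − 1/0.862) = 2.45×10^5 W

Q = 2.45×10^5 W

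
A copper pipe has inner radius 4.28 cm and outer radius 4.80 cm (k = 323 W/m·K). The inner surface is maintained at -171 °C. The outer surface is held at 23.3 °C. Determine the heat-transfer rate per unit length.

Q' = 3.44×10^6 W/m

Q' = 2πk·ΔT/ln(r₂/r₁) = 2π × 323 × 194.3 / ln(0.0480/0.0428) = 3.44×10^6 W/m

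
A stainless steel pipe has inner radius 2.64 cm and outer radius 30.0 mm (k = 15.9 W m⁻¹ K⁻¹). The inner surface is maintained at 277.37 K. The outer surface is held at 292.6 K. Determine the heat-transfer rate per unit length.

Q' = 2πk·ΔT/ln(r₂/r₁) = 2π × 15.9 × 15.23 / ln(0.0300/0.0264) = 11900 W/m

Q' = 11900 W/m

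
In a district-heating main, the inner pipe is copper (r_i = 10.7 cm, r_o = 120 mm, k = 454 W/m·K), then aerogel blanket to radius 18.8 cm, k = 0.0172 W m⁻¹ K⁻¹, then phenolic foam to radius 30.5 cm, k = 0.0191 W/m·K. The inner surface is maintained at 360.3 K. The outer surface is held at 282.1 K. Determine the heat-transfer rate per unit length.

Treat each layer as a resistance in series:
  R'_copper = ln(0.120/0.107)/(2πk) = 0.1147/(2π·454) = 4.020×10^-5 m·K/W
  R'_aerogel blanket = ln(0.188/0.120)/(2πk) = 0.4490/(2π·0.0172) = 4.154 m·K/W
  R'_phenolic foam = ln(0.305/0.188)/(2πk) = 0.4839/(2π·0.0191) = 4.032 m·K/W
ΣR = 4.020×10^-5 + 4.154 + 4.032 = 8.186 m·K/W
Q' = ΔT/ΣR = (360.3 K − 282.1 K)/8.186 = 9.55 W/m

Q' = 9.55 W/m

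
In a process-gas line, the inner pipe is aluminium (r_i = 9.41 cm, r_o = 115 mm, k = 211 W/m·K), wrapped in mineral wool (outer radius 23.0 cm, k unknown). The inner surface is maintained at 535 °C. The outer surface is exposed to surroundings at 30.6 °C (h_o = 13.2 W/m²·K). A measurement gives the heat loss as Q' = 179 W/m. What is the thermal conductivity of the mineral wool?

ΣR = ΔT/Q' = |535 − 30.6|/179 = 2.818 m·K/W
Known resistances:
  R'_aluminium = ln(0.115/0.0941)/(2πk) = 0.2006/(2π·211) = 1.513×10^-4 m·K/W
  R'_conv,out = 1/(2πr h) = 1/(2π·0.230·13.2) = 0.05242 m·K/W
R_mineral wool = ΣR − ΣR_known = 2.818 − 0.05257 = 2.765 m·K/W
ln(r₂/r₁)/(2πk) = 2.765 ⇒ k = 0.6931/(2π·2.765) = 0.0399 W/m·K

k = 0.0399 W/m·K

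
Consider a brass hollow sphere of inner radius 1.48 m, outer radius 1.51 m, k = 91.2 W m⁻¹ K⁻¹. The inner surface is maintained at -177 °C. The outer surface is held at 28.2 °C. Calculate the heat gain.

Q = 17500 kW

Q = 4πk·ΔT/(1/r₁ − 1/r₂) = 4π × 91.2 × 205.2 / (1/1.48 − 1/1.51) = 1.75×10^7 W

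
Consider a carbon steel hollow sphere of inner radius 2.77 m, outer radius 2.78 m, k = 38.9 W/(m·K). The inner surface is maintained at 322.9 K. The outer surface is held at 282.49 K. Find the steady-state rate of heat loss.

Q = 4πk·ΔT/(1/r₁ − 1/r₂) = 4π × 38.9 × 40.41 / (1/2.77 − 1/2.78) = 1.52×10^7 W

Q = 15200 kW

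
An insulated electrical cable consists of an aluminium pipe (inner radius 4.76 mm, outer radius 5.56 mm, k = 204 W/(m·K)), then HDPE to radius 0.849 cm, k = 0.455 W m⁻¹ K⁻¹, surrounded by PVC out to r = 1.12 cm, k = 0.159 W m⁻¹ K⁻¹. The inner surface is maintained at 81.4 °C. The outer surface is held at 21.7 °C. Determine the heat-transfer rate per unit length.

Resistance network (inner→outer):
  R'_aluminium = ln(0.00556/0.00476)/(2πk) = 0.1554/(2π·204) = 1.212×10^-4 m·K/W
  R'_HDPE = ln(0.00849/0.00556)/(2πk) = 0.4233/(2π·0.455) = 0.1481 m·K/W
  R'_PVC = ln(0.0112/0.00849)/(2πk) = 0.2770/(2π·0.159) = 0.2773 m·K/W
ΣR = 1.212×10^-4 + 0.1481 + 0.2773 = 0.4255 m·K/W
Q' = ΔT/ΣR = (81.4 °C − 21.7 °C)/0.4255 = 140 W/m

Q' = 140 W/m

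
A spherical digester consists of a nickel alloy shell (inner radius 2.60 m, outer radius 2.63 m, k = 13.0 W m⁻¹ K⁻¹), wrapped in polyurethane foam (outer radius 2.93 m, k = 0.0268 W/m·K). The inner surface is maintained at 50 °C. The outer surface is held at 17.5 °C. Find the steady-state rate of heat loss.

Treat each layer as a resistance in series:
  R_nickel alloy = (1/2.60 − 1/2.63)/(4πk) = 0.004387/(4π·13.0) = 2.686×10^-5 K/W
  R_polyurethane foam = (1/2.63 − 1/2.93)/(4πk) = 0.03893/(4π·0.0268) = 0.1156 K/W
ΣR = 2.686×10^-5 + 0.1156 = 0.1156 K/W
Q = ΔT/ΣR = (50 °C − 17.5 °C)/0.1156 = 281 W

Q = 281 W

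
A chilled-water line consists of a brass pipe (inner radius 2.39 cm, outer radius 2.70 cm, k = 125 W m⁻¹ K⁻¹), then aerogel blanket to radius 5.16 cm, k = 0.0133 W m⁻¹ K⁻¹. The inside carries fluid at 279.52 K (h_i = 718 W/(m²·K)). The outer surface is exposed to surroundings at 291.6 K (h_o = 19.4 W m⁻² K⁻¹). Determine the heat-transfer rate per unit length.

Q' = 1.53 W/m

Series thermal resistances, inner to outer:
  R'_conv,in = 1/(2πr h) = 1/(2π·0.0239·718) = 0.009275 m·K/W
  R'_brass = ln(0.0270/0.0239)/(2πk) = 0.1220/(2π·125) = 1.553×10^-4 m·K/W
  R'_aerogel blanket = ln(0.0516/0.0270)/(2πk) = 0.6477/(2π·0.0133) = 7.751 m·K/W
  R'_conv,out = 1/(2πr h) = 1/(2π·0.0516·19.4) = 0.1590 m·K/W
ΣR = 0.009275 + 1.553×10^-4 + 7.751 + 0.1590 = 7.919 m·K/W
Q' = ΔT/ΣR = (279.52 K − 291.6 K)/7.919 = -1.53 W/m
(Negative Q' ⇒ heat flows inward; heat gain = 1.53 W/m.)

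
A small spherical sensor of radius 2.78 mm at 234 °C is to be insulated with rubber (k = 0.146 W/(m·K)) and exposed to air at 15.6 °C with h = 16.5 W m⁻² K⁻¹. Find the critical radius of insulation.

For a sphere, r_cr = 2k_ins/h = 2·0.146/16.5 = 0.0177 m = 1.77 cm

r_cr = 1.77 cm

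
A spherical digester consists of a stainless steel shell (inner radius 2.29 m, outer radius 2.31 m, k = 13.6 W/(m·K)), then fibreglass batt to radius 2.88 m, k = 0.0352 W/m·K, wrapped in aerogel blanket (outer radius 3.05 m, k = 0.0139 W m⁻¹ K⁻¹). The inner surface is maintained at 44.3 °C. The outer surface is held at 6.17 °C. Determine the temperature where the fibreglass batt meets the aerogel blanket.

Series thermal resistances, inner to outer:
  R_stainless steel = (1/2.29 − 1/2.31)/(4πk) = 0.003781/(4π·13.6) = 2.212×10^-5 K/W
  R_fibreglass batt = (1/2.31 − 1/2.88)/(4πk) = 0.08568/(4π·0.0352) = 0.1937 K/W
  R_aerogel blanket = (1/2.88 − 1/3.05)/(4πk) = 0.01935/(4π·0.0139) = 0.1108 K/W
ΣR = 2.212×10^-5 + 0.1937 + 0.1108 = 0.3045 K/W
Q = ΔT/ΣR = (44.3 °C − 6.17 °C)/0.3045 = 125.2 W
From the inner boundary to the fibreglass batt/aerogel blanket interface, ΣR_partial = 0.1937 K/W.
T_interface = T_in − Q·ΣR_partial = 44.3 °C − (125.2)(0.1937) = 20.0 °C

T = 20.0 °C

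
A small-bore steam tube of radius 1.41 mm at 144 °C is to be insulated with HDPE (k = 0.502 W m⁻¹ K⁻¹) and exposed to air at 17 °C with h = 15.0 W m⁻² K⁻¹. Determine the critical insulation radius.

For a cylinder, r_cr = k_ins/h = 0.502/15.0 = 0.0335 m = 3.35 cm

r_cr = 3.35 cm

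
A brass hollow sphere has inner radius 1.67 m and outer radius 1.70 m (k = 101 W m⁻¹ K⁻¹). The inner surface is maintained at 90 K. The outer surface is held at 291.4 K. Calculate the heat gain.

Q = 4πk·ΔT/(1/r₁ − 1/r₂) = 4π × 101 × 201.4 / (1/1.67 − 1/1.70) = 2.42×10^7 W

Q = 2.42×10^7 W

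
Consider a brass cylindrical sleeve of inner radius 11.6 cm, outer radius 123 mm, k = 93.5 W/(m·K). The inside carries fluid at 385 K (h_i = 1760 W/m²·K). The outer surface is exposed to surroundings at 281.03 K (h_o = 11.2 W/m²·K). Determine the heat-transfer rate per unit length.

Q' = 893 W/m

Series thermal resistances, inner to outer:
  R'_conv,in = 1/(2πr h) = 1/(2π·0.116·1760) = 7.796×10^-4 m·K/W
  R'_brass = ln(0.123/0.116)/(2πk) = 0.05859/(2π·93.5) = 9.974×10^-5 m·K/W
  R'_conv,out = 1/(2πr h) = 1/(2π·0.123·11.2) = 0.1155 m·K/W
ΣR = 7.796×10^-4 + 9.974×10^-5 + 0.1155 = 0.1164 m·K/W
Q' = ΔT/ΣR = (385 K − 281.03 K)/0.1164 = 893 W/m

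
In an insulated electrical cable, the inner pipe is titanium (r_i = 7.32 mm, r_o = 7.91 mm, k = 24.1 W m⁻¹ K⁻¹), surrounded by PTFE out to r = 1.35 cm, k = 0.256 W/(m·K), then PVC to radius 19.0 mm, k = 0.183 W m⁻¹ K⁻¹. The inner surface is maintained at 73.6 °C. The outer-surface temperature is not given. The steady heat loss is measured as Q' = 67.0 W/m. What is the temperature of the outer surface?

T_out = 31.4 °C

Sum the resistances:
  R'_titanium = ln(0.00791/0.00732)/(2πk) = 0.07752/(2π·24.1) = 5.119×10^-4 m·K/W
  R'_PTFE = ln(0.0135/0.00791)/(2πk) = 0.5346/(2π·0.256) = 0.3323 m·K/W
  R'_PVC = ln(0.0190/0.0135)/(2πk) = 0.3417/(2π·0.183) = 0.2972 m·K/W
ΣR = 0.6301 m·K/W
ΔT = Q'·ΣR = 67.0 × 0.6301 = 42.22 K
Heat flows outward, so T_out = T_in − ΔT = 73.6 − 42.22 = 31.4 °C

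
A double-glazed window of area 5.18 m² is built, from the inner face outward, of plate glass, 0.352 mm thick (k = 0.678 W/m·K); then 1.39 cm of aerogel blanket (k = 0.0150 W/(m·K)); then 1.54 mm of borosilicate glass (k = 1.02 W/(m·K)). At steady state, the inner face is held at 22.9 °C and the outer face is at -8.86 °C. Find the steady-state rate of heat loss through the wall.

Series thermal resistances, inner to outer:
  R_plate glass = L/(kA) = 3.52×10^-4/(0.678·5.18) = 1.002×10^-4 K/W
  R_aerogel blanket = L/(kA) = 0.0139/(0.0150·5.18) = 0.1789 K/W
  R_borosilicate glass = L/(kA) = 0.00154/(1.02·5.18) = 2.915×10^-4 K/W
ΣR = 1.002×10^-4 + 0.1789 + 2.915×10^-4 = 0.1793 K/W
Q = ΔT/ΣR = (22.9 °C − -8.86 °C)/0.1793 = 177 W

Q = 177 W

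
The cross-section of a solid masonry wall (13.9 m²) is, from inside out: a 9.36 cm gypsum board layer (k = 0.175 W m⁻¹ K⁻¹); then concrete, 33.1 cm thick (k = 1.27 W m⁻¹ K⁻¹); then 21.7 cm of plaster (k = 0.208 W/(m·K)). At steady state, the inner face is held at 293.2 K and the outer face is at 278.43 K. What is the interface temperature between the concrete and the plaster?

T = 286.8 K

Resistance network (inner→outer):
  R_gypsum board = L/(kA) = 0.0936/(0.175·13.9) = 0.03848 K/W
  R_concrete = L/(kA) = 0.331/(1.27·13.9) = 0.01875 K/W
  R_plaster = L/(kA) = 0.217/(0.208·13.9) = 0.07506 K/W
ΣR = 0.03848 + 0.01875 + 0.07506 = 0.1323 K/W
Q = ΔT/ΣR = (293.2 K − 278.43 K)/0.1323 = 111.6 W
From the inner boundary to the concrete/plaster interface, ΣR_partial = 0.05723 K/W.
T_interface = T_in − Q·ΣR_partial = 293.2 K − (111.6)(0.05723) = 286.8 K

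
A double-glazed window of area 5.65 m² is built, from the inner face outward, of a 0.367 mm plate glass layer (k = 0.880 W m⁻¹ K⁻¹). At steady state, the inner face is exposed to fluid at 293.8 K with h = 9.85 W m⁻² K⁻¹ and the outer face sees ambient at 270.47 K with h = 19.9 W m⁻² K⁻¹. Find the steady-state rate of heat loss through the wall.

Q = 866 W

Treat each layer as a resistance in series:
  R_conv,in = 1/(hA) = 1/(9.85·5.65) = 0.01797 K/W
  R_plate glass = L/(kA) = 3.67×10^-4/(0.880·5.65) = 7.381×10^-5 K/W
  R_conv,out = 1/(hA) = 1/(19.9·5.65) = 0.008894 K/W
ΣR = 0.01797 + 7.381×10^-5 + 0.008894 = 0.02694 K/W
Q = ΔT/ΣR = (293.8 K − 270.47 K)/0.02694 = 866 W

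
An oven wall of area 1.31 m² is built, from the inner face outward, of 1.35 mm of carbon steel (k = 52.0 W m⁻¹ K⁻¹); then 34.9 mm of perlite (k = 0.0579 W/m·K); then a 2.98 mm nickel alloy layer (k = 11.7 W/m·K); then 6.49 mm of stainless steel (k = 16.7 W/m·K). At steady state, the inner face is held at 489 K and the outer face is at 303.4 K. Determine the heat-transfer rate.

Q = 403 W

Resistance network (inner→outer):
  R_carbon steel = L/(kA) = 0.00135/(52.0·1.31) = 1.982×10^-5 K/W
  R_perlite = L/(kA) = 0.0349/(0.0579·1.31) = 0.4601 K/W
  R_nickel alloy = L/(kA) = 0.00298/(11.7·1.31) = 1.944×10^-4 K/W
  R_stainless steel = L/(kA) = 0.00649/(16.7·1.31) = 2.967×10^-4 K/W
ΣR = 1.982×10^-5 + 0.4601 + 1.944×10^-4 + 2.967×10^-4 = 0.4606 K/W
Q = ΔT/ΣR = (489 K − 303.4 K)/0.4606 = 403 W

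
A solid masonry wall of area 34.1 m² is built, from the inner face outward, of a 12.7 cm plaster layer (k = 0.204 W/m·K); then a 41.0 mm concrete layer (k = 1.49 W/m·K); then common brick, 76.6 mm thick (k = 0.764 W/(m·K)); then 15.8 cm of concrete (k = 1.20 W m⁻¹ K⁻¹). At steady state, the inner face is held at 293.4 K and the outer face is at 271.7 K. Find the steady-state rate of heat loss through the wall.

Resistance network (inner→outer):
  R_plaster = L/(kA) = 0.127/(0.204·34.1) = 0.01826 K/W
  R_concrete = L/(kA) = 0.0410/(1.49·34.1) = 8.069×10^-4 K/W
  R_common brick = L/(kA) = 0.0766/(0.764·34.1) = 0.002940 K/W
  R_concrete = L/(kA) = 0.158/(1.20·34.1) = 0.003861 K/W
ΣR = 0.01826 + 8.069×10^-4 + 0.002940 + 0.003861 = 0.02587 K/W
Q = ΔT/ΣR = (293.4 K − 271.7 K)/0.02587 = 839 W

Q = 839 W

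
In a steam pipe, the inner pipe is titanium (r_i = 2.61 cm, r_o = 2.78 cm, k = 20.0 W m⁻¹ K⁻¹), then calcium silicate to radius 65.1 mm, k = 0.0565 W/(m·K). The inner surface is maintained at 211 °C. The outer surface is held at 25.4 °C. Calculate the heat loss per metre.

Q' = 77.4 W/m

Treat each layer as a resistance in series:
  R'_titanium = ln(0.0278/0.0261)/(2πk) = 0.06310/(2π·20.0) = 5.021×10^-4 m·K/W
  R'_calcium silicate = ln(0.0651/0.0278)/(2πk) = 0.8509/(2π·0.0565) = 2.397 m·K/W
ΣR = 5.021×10^-4 + 2.397 = 2.398 m·K/W
Q' = ΔT/ΣR = (211 °C − 25.4 °C)/2.398 = 77.4 W/m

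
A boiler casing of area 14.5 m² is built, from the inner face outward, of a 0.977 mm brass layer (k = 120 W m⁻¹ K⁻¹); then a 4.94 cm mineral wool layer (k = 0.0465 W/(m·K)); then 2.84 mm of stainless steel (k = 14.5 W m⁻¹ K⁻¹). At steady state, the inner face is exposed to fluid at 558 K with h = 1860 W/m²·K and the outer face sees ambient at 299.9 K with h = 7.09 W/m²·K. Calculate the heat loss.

Resistance network (inner→outer):
  R_conv,in = 1/(hA) = 1/(1860·14.5) = 3.708×10^-5 K/W
  R_brass = L/(kA) = 9.77×10^-4/(120·14.5) = 5.615×10^-7 K/W
  R_mineral wool = L/(kA) = 0.0494/(0.0465·14.5) = 0.07327 K/W
  R_stainless steel = L/(kA) = 0.00284/(14.5·14.5) = 1.351×10^-5 K/W
  R_conv,out = 1/(hA) = 1/(7.09·14.5) = 0.009727 K/W
ΣR = 3.708×10^-5 + 5.615×10^-7 + 0.07327 + 1.351×10^-5 + 0.009727 = 0.08305 K/W
Q = ΔT/ΣR = (558 K − 299.9 K)/0.08305 = 3110 W

Q = 3.11 kW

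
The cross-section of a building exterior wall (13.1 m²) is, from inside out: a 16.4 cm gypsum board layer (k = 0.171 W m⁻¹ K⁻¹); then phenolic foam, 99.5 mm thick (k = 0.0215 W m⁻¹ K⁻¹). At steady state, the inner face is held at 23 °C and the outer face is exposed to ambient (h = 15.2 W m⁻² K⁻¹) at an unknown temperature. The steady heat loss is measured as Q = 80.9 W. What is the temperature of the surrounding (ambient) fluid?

Sum the resistances:
  R_gypsum board = L/(kA) = 0.164/(0.171·13.1) = 0.07321 K/W
  R_phenolic foam = L/(kA) = 0.0995/(0.0215·13.1) = 0.3533 K/W
  R_conv,out = 1/(hA) = 1/(15.2·13.1) = 0.005022 K/W
ΣR = 0.4315 K/W
ΔT = Q·ΣR = 80.9 × 0.4315 = 34.91 K
Heat flows outward, so T_out = T_in − ΔT = 23 − 34.91 = -11.9 °C

T_out = -11.9 °C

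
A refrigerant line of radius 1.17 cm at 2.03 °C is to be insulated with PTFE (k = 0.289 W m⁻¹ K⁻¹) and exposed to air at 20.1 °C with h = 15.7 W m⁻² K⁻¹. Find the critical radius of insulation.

For a cylinder, r_cr = k_ins/h = 0.289/15.7 = 0.0184 m = 1.84 cm

r_cr = 1.84 cm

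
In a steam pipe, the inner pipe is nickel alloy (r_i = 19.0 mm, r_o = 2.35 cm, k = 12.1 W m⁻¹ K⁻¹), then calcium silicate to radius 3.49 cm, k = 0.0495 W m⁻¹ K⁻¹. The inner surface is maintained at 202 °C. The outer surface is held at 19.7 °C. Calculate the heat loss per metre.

Series thermal resistances, inner to outer:
  R'_nickel alloy = ln(0.0235/0.0190)/(2πk) = 0.2126/(2π·12.1) = 0.002796 m·K/W
  R'_calcium silicate = ln(0.0349/0.0235)/(2πk) = 0.3955/(2π·0.0495) = 1.272 m·K/W
ΣR = 0.002796 + 1.272 = 1.275 m·K/W
Q' = ΔT/ΣR = (202 °C − 19.7 °C)/1.275 = 143 W/m

Q' = 143 W/m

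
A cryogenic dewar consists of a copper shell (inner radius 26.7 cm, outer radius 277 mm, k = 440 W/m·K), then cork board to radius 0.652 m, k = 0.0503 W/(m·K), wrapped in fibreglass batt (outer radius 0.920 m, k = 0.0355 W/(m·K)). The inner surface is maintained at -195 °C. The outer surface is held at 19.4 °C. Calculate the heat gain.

Q = 50.0 W

Resistance network (inner→outer):
  R_copper = (1/0.267 − 1/0.277)/(4πk) = 0.1352/(4π·440) = 2.445×10^-5 K/W
  R_cork board = (1/0.277 − 1/0.652)/(4πk) = 2.076/(4π·0.0503) = 3.285 K/W
  R_fibreglass batt = (1/0.652 − 1/0.920)/(4πk) = 0.4468/(4π·0.0355) = 1.002 K/W
ΣR = 2.445×10^-5 + 3.285 + 1.002 = 4.287 K/W
Q = ΔT/ΣR = (-195 °C − 19.4 °C)/4.287 = -50.0 W
(Negative Q ⇒ heat flows inward; heat gain = 50.0 W.)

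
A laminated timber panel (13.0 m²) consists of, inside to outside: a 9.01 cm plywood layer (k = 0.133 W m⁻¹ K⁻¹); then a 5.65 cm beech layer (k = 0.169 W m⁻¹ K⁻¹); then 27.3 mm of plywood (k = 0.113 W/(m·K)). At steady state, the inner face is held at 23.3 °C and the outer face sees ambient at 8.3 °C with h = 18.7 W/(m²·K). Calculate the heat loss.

Q = 149 W

Series thermal resistances, inner to outer:
  R_plywood = L/(kA) = 0.0901/(0.133·13.0) = 0.05211 K/W
  R_beech = L/(kA) = 0.0565/(0.169·13.0) = 0.02572 K/W
  R_plywood = L/(kA) = 0.0273/(0.113·13.0) = 0.01858 K/W
  R_conv,out = 1/(hA) = 1/(18.7·13.0) = 0.004114 K/W
ΣR = 0.05211 + 0.02572 + 0.01858 + 0.004114 = 0.1005 K/W
Q = ΔT/ΣR = (23.3 °C − 8.3 °C)/0.1005 = 149 W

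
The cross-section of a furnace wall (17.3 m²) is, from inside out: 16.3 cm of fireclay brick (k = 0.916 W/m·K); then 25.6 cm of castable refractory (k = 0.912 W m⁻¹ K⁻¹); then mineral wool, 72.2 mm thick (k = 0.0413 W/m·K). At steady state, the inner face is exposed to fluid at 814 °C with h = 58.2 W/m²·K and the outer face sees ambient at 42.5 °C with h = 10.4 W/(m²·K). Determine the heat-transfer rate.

Treat each layer as a resistance in series:
  R_conv,in = 1/(hA) = 1/(58.2·17.3) = 9.932×10^-4 K/W
  R_fireclay brick = L/(kA) = 0.163/(0.916·17.3) = 0.01029 K/W
  R_castable refractory = L/(kA) = 0.256/(0.912·17.3) = 0.01623 K/W
  R_mineral wool = L/(kA) = 0.0722/(0.0413·17.3) = 0.1011 K/W
  R_conv,out = 1/(hA) = 1/(10.4·17.3) = 0.005558 K/W
ΣR = 9.932×10^-4 + 0.01029 + 0.01623 + 0.1011 + 0.005558 = 0.1342 K/W
Q = ΔT/ΣR = (814 °C − 42.5 °C)/0.1342 = 5750 W

Q = 5.75 kW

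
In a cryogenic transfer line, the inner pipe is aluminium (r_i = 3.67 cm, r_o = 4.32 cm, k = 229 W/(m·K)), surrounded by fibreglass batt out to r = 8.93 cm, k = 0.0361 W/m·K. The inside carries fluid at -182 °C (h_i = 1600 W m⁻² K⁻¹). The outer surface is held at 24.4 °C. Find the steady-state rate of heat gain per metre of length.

Treat each layer as a resistance in series:
  R'_conv,in = 1/(2πr h) = 1/(2π·0.0367·1600) = 0.002710 m·K/W
  R'_aluminium = ln(0.0432/0.0367)/(2πk) = 0.1631/(2π·229) = 1.133×10^-4 m·K/W
  R'_fibreglass batt = ln(0.0893/0.0432)/(2πk) = 0.7262/(2π·0.0361) = 3.201 m·K/W
ΣR = 0.002710 + 1.133×10^-4 + 3.201 = 3.204 m·K/W
Q' = ΔT/ΣR = (-182 °C − 24.4 °C)/3.204 = -64.4 W/m
(Negative Q' ⇒ heat flows inward; heat gain = 64.4 W/m.)

Q' = 64.4 W/m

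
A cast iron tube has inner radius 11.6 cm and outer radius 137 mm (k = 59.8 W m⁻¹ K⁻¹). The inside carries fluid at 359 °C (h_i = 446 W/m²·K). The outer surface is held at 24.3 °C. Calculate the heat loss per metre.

Resistance network (inner→outer):
  R'_conv,in = 1/(2πr h) = 1/(2π·0.116·446) = 0.003076 m·K/W
  R'_cast iron = ln(0.137/0.116)/(2πk) = 0.1664/(2π·59.8) = 4.428×10^-4 m·K/W
ΣR = 0.003076 + 4.428×10^-4 = 0.003519 m·K/W
Q' = ΔT/ΣR = (359 °C − 24.3 °C)/0.003519 = 95100 W/m

Q' = 95.1 kW/m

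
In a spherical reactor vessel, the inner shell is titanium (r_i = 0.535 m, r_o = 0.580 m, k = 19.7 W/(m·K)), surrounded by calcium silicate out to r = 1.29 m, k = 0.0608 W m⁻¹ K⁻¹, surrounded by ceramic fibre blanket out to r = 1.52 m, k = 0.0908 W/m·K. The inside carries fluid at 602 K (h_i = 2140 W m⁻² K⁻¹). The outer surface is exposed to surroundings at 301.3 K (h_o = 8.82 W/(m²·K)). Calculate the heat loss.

Q = 223 W

Treat each layer as a resistance in series:
  R_conv,in = 1/(4πr²h) = 1/(4π·0.535²·2140) = 1.299×10^-4 K/W
  R_titanium = (1/0.535 − 1/0.580)/(4πk) = 0.1450/(4π·19.7) = 5.858×10^-4 K/W
  R_calcium silicate = (1/0.580 − 1/1.29)/(4πk) = 0.9489/(4π·0.0608) = 1.242 K/W
  R_ceramic fibre blanket = (1/1.29 − 1/1.52)/(4πk) = 0.1173/(4π·0.0908) = 0.1028 K/W
  R_conv,out = 1/(4πr²h) = 1/(4π·1.52²·8.82) = 0.003905 K/W
ΣR = 1.299×10^-4 + 5.858×10^-4 + 1.242 + 0.1028 + 0.003905 = 1.349 K/W
Q = ΔT/ΣR = (602 K − 301.3 K)/1.349 = 223 W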